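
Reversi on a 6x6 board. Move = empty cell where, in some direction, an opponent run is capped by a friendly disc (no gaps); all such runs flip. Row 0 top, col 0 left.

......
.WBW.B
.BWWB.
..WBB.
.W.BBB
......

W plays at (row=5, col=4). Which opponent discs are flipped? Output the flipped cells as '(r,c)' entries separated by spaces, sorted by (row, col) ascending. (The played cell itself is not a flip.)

Answer: (4,3)

Derivation:
Dir NW: opp run (4,3) capped by W -> flip
Dir N: opp run (4,4) (3,4) (2,4), next='.' -> no flip
Dir NE: opp run (4,5), next=edge -> no flip
Dir W: first cell '.' (not opp) -> no flip
Dir E: first cell '.' (not opp) -> no flip
Dir SW: edge -> no flip
Dir S: edge -> no flip
Dir SE: edge -> no flip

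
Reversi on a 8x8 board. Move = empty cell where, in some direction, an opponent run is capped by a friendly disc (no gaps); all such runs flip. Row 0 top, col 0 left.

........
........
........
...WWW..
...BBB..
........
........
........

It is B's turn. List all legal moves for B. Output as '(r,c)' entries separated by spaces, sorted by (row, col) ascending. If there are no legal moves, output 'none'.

Answer: (2,2) (2,3) (2,4) (2,5) (2,6)

Derivation:
(2,2): flips 1 -> legal
(2,3): flips 2 -> legal
(2,4): flips 1 -> legal
(2,5): flips 2 -> legal
(2,6): flips 1 -> legal
(3,2): no bracket -> illegal
(3,6): no bracket -> illegal
(4,2): no bracket -> illegal
(4,6): no bracket -> illegal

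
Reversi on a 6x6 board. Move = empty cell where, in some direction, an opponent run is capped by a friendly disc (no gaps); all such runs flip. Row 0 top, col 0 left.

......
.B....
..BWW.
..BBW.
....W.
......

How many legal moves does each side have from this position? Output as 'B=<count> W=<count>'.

Answer: B=6 W=6

Derivation:
-- B to move --
(1,2): no bracket -> illegal
(1,3): flips 1 -> legal
(1,4): flips 1 -> legal
(1,5): flips 1 -> legal
(2,5): flips 2 -> legal
(3,5): flips 1 -> legal
(4,3): no bracket -> illegal
(4,5): no bracket -> illegal
(5,3): no bracket -> illegal
(5,4): no bracket -> illegal
(5,5): flips 1 -> legal
B mobility = 6
-- W to move --
(0,0): flips 3 -> legal
(0,1): no bracket -> illegal
(0,2): no bracket -> illegal
(1,0): no bracket -> illegal
(1,2): no bracket -> illegal
(1,3): no bracket -> illegal
(2,0): no bracket -> illegal
(2,1): flips 1 -> legal
(3,1): flips 2 -> legal
(4,1): flips 1 -> legal
(4,2): flips 1 -> legal
(4,3): flips 1 -> legal
W mobility = 6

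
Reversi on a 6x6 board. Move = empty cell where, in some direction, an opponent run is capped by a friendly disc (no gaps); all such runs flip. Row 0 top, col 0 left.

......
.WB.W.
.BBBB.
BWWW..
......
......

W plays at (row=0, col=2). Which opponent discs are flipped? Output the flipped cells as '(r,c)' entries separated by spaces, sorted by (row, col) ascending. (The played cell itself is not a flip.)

Answer: (1,2) (2,2)

Derivation:
Dir NW: edge -> no flip
Dir N: edge -> no flip
Dir NE: edge -> no flip
Dir W: first cell '.' (not opp) -> no flip
Dir E: first cell '.' (not opp) -> no flip
Dir SW: first cell 'W' (not opp) -> no flip
Dir S: opp run (1,2) (2,2) capped by W -> flip
Dir SE: first cell '.' (not opp) -> no flip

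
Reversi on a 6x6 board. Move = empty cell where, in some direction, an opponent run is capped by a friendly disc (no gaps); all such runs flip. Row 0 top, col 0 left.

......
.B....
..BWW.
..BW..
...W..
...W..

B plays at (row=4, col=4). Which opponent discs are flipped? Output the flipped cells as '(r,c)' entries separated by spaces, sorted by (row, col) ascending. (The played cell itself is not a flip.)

Dir NW: opp run (3,3) capped by B -> flip
Dir N: first cell '.' (not opp) -> no flip
Dir NE: first cell '.' (not opp) -> no flip
Dir W: opp run (4,3), next='.' -> no flip
Dir E: first cell '.' (not opp) -> no flip
Dir SW: opp run (5,3), next=edge -> no flip
Dir S: first cell '.' (not opp) -> no flip
Dir SE: first cell '.' (not opp) -> no flip

Answer: (3,3)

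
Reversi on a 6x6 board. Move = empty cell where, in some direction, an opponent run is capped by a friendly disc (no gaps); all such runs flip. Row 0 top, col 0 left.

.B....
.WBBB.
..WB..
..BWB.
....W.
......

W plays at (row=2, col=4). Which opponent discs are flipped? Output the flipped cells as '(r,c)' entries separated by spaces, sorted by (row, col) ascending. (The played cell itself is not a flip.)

Answer: (2,3) (3,4)

Derivation:
Dir NW: opp run (1,3), next='.' -> no flip
Dir N: opp run (1,4), next='.' -> no flip
Dir NE: first cell '.' (not opp) -> no flip
Dir W: opp run (2,3) capped by W -> flip
Dir E: first cell '.' (not opp) -> no flip
Dir SW: first cell 'W' (not opp) -> no flip
Dir S: opp run (3,4) capped by W -> flip
Dir SE: first cell '.' (not opp) -> no flip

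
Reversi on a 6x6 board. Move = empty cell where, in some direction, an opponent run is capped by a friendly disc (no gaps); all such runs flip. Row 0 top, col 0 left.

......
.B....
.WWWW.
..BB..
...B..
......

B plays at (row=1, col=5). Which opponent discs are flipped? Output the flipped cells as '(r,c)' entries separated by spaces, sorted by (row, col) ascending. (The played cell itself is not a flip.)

Answer: (2,4)

Derivation:
Dir NW: first cell '.' (not opp) -> no flip
Dir N: first cell '.' (not opp) -> no flip
Dir NE: edge -> no flip
Dir W: first cell '.' (not opp) -> no flip
Dir E: edge -> no flip
Dir SW: opp run (2,4) capped by B -> flip
Dir S: first cell '.' (not opp) -> no flip
Dir SE: edge -> no flip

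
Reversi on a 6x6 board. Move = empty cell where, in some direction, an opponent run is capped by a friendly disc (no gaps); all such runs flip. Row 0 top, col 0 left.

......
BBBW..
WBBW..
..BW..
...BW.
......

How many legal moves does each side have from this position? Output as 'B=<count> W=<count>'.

-- B to move --
(0,2): no bracket -> illegal
(0,3): flips 3 -> legal
(0,4): flips 1 -> legal
(1,4): flips 2 -> legal
(2,4): flips 1 -> legal
(3,0): flips 1 -> legal
(3,1): no bracket -> illegal
(3,4): flips 2 -> legal
(3,5): no bracket -> illegal
(4,2): no bracket -> illegal
(4,5): flips 1 -> legal
(5,3): no bracket -> illegal
(5,4): no bracket -> illegal
(5,5): flips 2 -> legal
B mobility = 8
-- W to move --
(0,0): flips 3 -> legal
(0,1): flips 1 -> legal
(0,2): flips 1 -> legal
(0,3): no bracket -> illegal
(3,0): no bracket -> illegal
(3,1): flips 2 -> legal
(3,4): no bracket -> illegal
(4,1): flips 1 -> legal
(4,2): flips 1 -> legal
(5,2): no bracket -> illegal
(5,3): flips 1 -> legal
(5,4): no bracket -> illegal
W mobility = 7

Answer: B=8 W=7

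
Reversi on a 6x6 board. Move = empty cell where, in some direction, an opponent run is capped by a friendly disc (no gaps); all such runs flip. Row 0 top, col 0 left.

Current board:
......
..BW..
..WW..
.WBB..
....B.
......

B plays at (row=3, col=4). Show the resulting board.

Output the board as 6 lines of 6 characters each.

Place B at (3,4); scan 8 dirs for brackets.
Dir NW: opp run (2,3) capped by B -> flip
Dir N: first cell '.' (not opp) -> no flip
Dir NE: first cell '.' (not opp) -> no flip
Dir W: first cell 'B' (not opp) -> no flip
Dir E: first cell '.' (not opp) -> no flip
Dir SW: first cell '.' (not opp) -> no flip
Dir S: first cell 'B' (not opp) -> no flip
Dir SE: first cell '.' (not opp) -> no flip
All flips: (2,3)

Answer: ......
..BW..
..WB..
.WBBB.
....B.
......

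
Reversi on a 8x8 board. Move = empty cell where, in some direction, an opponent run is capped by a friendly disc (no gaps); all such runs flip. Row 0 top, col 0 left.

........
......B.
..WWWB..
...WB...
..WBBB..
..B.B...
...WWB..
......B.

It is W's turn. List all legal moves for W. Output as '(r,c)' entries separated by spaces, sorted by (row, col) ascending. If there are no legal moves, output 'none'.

Answer: (2,6) (3,5) (3,6) (4,1) (4,6) (5,3) (5,5) (5,6) (6,2) (6,6)

Derivation:
(0,5): no bracket -> illegal
(0,6): no bracket -> illegal
(0,7): no bracket -> illegal
(1,4): no bracket -> illegal
(1,5): no bracket -> illegal
(1,7): no bracket -> illegal
(2,6): flips 1 -> legal
(2,7): no bracket -> illegal
(3,2): no bracket -> illegal
(3,5): flips 1 -> legal
(3,6): flips 2 -> legal
(4,1): flips 1 -> legal
(4,6): flips 3 -> legal
(5,1): no bracket -> illegal
(5,3): flips 1 -> legal
(5,5): flips 1 -> legal
(5,6): flips 2 -> legal
(6,1): no bracket -> illegal
(6,2): flips 1 -> legal
(6,6): flips 1 -> legal
(6,7): no bracket -> illegal
(7,4): no bracket -> illegal
(7,5): no bracket -> illegal
(7,7): no bracket -> illegal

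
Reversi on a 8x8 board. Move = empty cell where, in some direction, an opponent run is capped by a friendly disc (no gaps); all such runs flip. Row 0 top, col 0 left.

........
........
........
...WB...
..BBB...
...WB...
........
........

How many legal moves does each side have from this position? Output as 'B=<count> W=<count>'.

-- B to move --
(2,2): flips 1 -> legal
(2,3): flips 1 -> legal
(2,4): flips 1 -> legal
(3,2): flips 1 -> legal
(5,2): flips 1 -> legal
(6,2): flips 1 -> legal
(6,3): flips 1 -> legal
(6,4): flips 1 -> legal
B mobility = 8
-- W to move --
(2,3): no bracket -> illegal
(2,4): no bracket -> illegal
(2,5): no bracket -> illegal
(3,1): flips 1 -> legal
(3,2): no bracket -> illegal
(3,5): flips 2 -> legal
(4,1): no bracket -> illegal
(4,5): no bracket -> illegal
(5,1): flips 1 -> legal
(5,2): no bracket -> illegal
(5,5): flips 2 -> legal
(6,3): no bracket -> illegal
(6,4): no bracket -> illegal
(6,5): no bracket -> illegal
W mobility = 4

Answer: B=8 W=4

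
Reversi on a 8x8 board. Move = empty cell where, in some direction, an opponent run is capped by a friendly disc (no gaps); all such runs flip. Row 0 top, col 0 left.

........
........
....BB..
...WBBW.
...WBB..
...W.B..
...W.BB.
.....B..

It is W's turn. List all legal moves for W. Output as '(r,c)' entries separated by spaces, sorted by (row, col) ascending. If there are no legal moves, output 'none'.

Answer: (1,4) (1,5) (1,6) (2,6) (4,6) (5,4) (7,7)

Derivation:
(1,3): no bracket -> illegal
(1,4): flips 1 -> legal
(1,5): flips 1 -> legal
(1,6): flips 2 -> legal
(2,3): no bracket -> illegal
(2,6): flips 2 -> legal
(4,6): flips 2 -> legal
(5,4): flips 1 -> legal
(5,6): no bracket -> illegal
(5,7): no bracket -> illegal
(6,4): no bracket -> illegal
(6,7): no bracket -> illegal
(7,4): no bracket -> illegal
(7,6): no bracket -> illegal
(7,7): flips 3 -> legal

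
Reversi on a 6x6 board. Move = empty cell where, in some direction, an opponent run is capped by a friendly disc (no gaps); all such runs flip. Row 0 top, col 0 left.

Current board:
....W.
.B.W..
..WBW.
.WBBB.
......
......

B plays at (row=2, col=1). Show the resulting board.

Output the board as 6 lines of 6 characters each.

Answer: ....W.
.B.W..
.BBBW.
.WBBB.
......
......

Derivation:
Place B at (2,1); scan 8 dirs for brackets.
Dir NW: first cell '.' (not opp) -> no flip
Dir N: first cell 'B' (not opp) -> no flip
Dir NE: first cell '.' (not opp) -> no flip
Dir W: first cell '.' (not opp) -> no flip
Dir E: opp run (2,2) capped by B -> flip
Dir SW: first cell '.' (not opp) -> no flip
Dir S: opp run (3,1), next='.' -> no flip
Dir SE: first cell 'B' (not opp) -> no flip
All flips: (2,2)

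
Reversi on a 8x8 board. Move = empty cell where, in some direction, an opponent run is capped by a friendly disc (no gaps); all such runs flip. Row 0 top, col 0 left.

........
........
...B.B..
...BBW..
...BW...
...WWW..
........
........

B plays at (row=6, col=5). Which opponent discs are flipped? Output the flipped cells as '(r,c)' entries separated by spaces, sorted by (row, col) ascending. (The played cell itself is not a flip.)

Answer: (5,4)

Derivation:
Dir NW: opp run (5,4) capped by B -> flip
Dir N: opp run (5,5), next='.' -> no flip
Dir NE: first cell '.' (not opp) -> no flip
Dir W: first cell '.' (not opp) -> no flip
Dir E: first cell '.' (not opp) -> no flip
Dir SW: first cell '.' (not opp) -> no flip
Dir S: first cell '.' (not opp) -> no flip
Dir SE: first cell '.' (not opp) -> no flip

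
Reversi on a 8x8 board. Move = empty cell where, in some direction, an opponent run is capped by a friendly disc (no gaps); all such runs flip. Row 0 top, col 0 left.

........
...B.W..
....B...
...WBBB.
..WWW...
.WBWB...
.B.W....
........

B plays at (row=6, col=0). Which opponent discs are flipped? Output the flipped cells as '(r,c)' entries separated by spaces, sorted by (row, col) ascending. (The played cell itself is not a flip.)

Answer: (3,3) (4,2) (5,1)

Derivation:
Dir NW: edge -> no flip
Dir N: first cell '.' (not opp) -> no flip
Dir NE: opp run (5,1) (4,2) (3,3) capped by B -> flip
Dir W: edge -> no flip
Dir E: first cell 'B' (not opp) -> no flip
Dir SW: edge -> no flip
Dir S: first cell '.' (not opp) -> no flip
Dir SE: first cell '.' (not opp) -> no flip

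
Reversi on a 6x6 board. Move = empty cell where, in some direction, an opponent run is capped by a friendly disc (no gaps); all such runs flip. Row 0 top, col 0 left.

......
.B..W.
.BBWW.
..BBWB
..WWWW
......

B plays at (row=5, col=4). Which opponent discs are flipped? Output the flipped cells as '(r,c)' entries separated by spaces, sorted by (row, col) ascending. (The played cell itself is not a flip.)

Answer: (4,3)

Derivation:
Dir NW: opp run (4,3) capped by B -> flip
Dir N: opp run (4,4) (3,4) (2,4) (1,4), next='.' -> no flip
Dir NE: opp run (4,5), next=edge -> no flip
Dir W: first cell '.' (not opp) -> no flip
Dir E: first cell '.' (not opp) -> no flip
Dir SW: edge -> no flip
Dir S: edge -> no flip
Dir SE: edge -> no flip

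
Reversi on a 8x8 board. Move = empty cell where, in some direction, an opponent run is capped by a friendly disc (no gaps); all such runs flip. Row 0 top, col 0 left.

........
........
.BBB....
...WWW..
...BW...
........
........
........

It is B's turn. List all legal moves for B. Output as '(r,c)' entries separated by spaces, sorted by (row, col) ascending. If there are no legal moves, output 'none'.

(2,4): no bracket -> illegal
(2,5): flips 1 -> legal
(2,6): no bracket -> illegal
(3,2): no bracket -> illegal
(3,6): no bracket -> illegal
(4,2): no bracket -> illegal
(4,5): flips 2 -> legal
(4,6): no bracket -> illegal
(5,3): no bracket -> illegal
(5,4): no bracket -> illegal
(5,5): flips 2 -> legal

Answer: (2,5) (4,5) (5,5)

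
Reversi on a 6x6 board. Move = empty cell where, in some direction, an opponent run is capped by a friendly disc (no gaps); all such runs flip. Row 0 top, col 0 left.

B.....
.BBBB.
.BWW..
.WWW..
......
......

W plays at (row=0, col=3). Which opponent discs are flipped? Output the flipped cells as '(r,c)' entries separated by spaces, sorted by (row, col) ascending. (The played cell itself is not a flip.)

Answer: (1,3)

Derivation:
Dir NW: edge -> no flip
Dir N: edge -> no flip
Dir NE: edge -> no flip
Dir W: first cell '.' (not opp) -> no flip
Dir E: first cell '.' (not opp) -> no flip
Dir SW: opp run (1,2) (2,1), next='.' -> no flip
Dir S: opp run (1,3) capped by W -> flip
Dir SE: opp run (1,4), next='.' -> no flip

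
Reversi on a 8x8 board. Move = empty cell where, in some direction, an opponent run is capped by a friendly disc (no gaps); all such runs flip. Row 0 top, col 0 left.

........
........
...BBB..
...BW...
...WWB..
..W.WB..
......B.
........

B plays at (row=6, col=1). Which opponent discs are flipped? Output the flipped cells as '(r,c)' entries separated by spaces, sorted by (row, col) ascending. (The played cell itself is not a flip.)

Answer: (3,4) (4,3) (5,2)

Derivation:
Dir NW: first cell '.' (not opp) -> no flip
Dir N: first cell '.' (not opp) -> no flip
Dir NE: opp run (5,2) (4,3) (3,4) capped by B -> flip
Dir W: first cell '.' (not opp) -> no flip
Dir E: first cell '.' (not opp) -> no flip
Dir SW: first cell '.' (not opp) -> no flip
Dir S: first cell '.' (not opp) -> no flip
Dir SE: first cell '.' (not opp) -> no flip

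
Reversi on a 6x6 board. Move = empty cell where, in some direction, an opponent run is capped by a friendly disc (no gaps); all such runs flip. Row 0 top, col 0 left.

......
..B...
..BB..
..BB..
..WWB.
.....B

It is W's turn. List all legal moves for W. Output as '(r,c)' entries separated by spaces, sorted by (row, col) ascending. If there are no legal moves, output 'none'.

(0,1): no bracket -> illegal
(0,2): flips 3 -> legal
(0,3): no bracket -> illegal
(1,1): no bracket -> illegal
(1,3): flips 2 -> legal
(1,4): no bracket -> illegal
(2,1): flips 1 -> legal
(2,4): flips 1 -> legal
(3,1): no bracket -> illegal
(3,4): no bracket -> illegal
(3,5): no bracket -> illegal
(4,1): no bracket -> illegal
(4,5): flips 1 -> legal
(5,3): no bracket -> illegal
(5,4): no bracket -> illegal

Answer: (0,2) (1,3) (2,1) (2,4) (4,5)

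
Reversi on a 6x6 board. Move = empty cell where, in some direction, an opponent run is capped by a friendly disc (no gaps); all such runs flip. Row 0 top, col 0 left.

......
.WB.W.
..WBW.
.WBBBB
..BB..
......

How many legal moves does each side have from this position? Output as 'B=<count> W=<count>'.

Answer: B=10 W=7

Derivation:
-- B to move --
(0,0): flips 2 -> legal
(0,1): no bracket -> illegal
(0,2): no bracket -> illegal
(0,3): no bracket -> illegal
(0,4): flips 2 -> legal
(0,5): flips 1 -> legal
(1,0): flips 1 -> legal
(1,3): flips 1 -> legal
(1,5): flips 1 -> legal
(2,0): flips 1 -> legal
(2,1): flips 1 -> legal
(2,5): flips 1 -> legal
(3,0): flips 1 -> legal
(4,0): no bracket -> illegal
(4,1): no bracket -> illegal
B mobility = 10
-- W to move --
(0,1): no bracket -> illegal
(0,2): flips 1 -> legal
(0,3): no bracket -> illegal
(1,3): flips 1 -> legal
(2,1): no bracket -> illegal
(2,5): no bracket -> illegal
(4,1): flips 2 -> legal
(4,4): flips 2 -> legal
(4,5): no bracket -> illegal
(5,1): flips 2 -> legal
(5,2): flips 2 -> legal
(5,3): flips 1 -> legal
(5,4): no bracket -> illegal
W mobility = 7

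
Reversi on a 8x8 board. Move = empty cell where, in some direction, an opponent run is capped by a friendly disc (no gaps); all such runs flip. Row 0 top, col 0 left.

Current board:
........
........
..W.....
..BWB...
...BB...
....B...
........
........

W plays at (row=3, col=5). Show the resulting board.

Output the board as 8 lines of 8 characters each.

Place W at (3,5); scan 8 dirs for brackets.
Dir NW: first cell '.' (not opp) -> no flip
Dir N: first cell '.' (not opp) -> no flip
Dir NE: first cell '.' (not opp) -> no flip
Dir W: opp run (3,4) capped by W -> flip
Dir E: first cell '.' (not opp) -> no flip
Dir SW: opp run (4,4), next='.' -> no flip
Dir S: first cell '.' (not opp) -> no flip
Dir SE: first cell '.' (not opp) -> no flip
All flips: (3,4)

Answer: ........
........
..W.....
..BWWW..
...BB...
....B...
........
........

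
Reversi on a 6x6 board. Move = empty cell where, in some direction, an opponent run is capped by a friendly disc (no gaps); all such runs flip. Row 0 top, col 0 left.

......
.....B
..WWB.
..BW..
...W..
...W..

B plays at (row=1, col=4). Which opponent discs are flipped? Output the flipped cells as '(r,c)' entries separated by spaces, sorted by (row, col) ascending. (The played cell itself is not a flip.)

Dir NW: first cell '.' (not opp) -> no flip
Dir N: first cell '.' (not opp) -> no flip
Dir NE: first cell '.' (not opp) -> no flip
Dir W: first cell '.' (not opp) -> no flip
Dir E: first cell 'B' (not opp) -> no flip
Dir SW: opp run (2,3) capped by B -> flip
Dir S: first cell 'B' (not opp) -> no flip
Dir SE: first cell '.' (not opp) -> no flip

Answer: (2,3)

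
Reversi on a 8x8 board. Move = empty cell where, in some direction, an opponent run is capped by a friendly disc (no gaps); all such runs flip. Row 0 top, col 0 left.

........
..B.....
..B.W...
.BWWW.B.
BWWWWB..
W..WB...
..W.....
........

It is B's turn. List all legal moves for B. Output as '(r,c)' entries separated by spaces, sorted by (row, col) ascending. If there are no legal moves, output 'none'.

(1,3): no bracket -> illegal
(1,4): flips 3 -> legal
(1,5): no bracket -> illegal
(2,1): flips 2 -> legal
(2,3): flips 1 -> legal
(2,5): no bracket -> illegal
(3,0): no bracket -> illegal
(3,5): flips 3 -> legal
(5,1): flips 1 -> legal
(5,2): flips 3 -> legal
(5,5): flips 2 -> legal
(6,0): flips 1 -> legal
(6,1): no bracket -> illegal
(6,3): no bracket -> illegal
(6,4): flips 2 -> legal
(7,1): no bracket -> illegal
(7,2): no bracket -> illegal
(7,3): no bracket -> illegal

Answer: (1,4) (2,1) (2,3) (3,5) (5,1) (5,2) (5,5) (6,0) (6,4)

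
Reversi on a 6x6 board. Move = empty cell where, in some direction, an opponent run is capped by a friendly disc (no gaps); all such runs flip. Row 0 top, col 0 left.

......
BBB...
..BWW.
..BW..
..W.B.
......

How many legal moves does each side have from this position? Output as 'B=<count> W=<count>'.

-- B to move --
(1,3): no bracket -> illegal
(1,4): flips 1 -> legal
(1,5): no bracket -> illegal
(2,5): flips 2 -> legal
(3,1): no bracket -> illegal
(3,4): flips 2 -> legal
(3,5): no bracket -> illegal
(4,1): no bracket -> illegal
(4,3): no bracket -> illegal
(5,1): no bracket -> illegal
(5,2): flips 1 -> legal
(5,3): no bracket -> illegal
B mobility = 4
-- W to move --
(0,0): flips 2 -> legal
(0,1): flips 1 -> legal
(0,2): flips 3 -> legal
(0,3): no bracket -> illegal
(1,3): no bracket -> illegal
(2,0): no bracket -> illegal
(2,1): flips 1 -> legal
(3,1): flips 1 -> legal
(3,4): no bracket -> illegal
(3,5): no bracket -> illegal
(4,1): flips 1 -> legal
(4,3): no bracket -> illegal
(4,5): no bracket -> illegal
(5,3): no bracket -> illegal
(5,4): no bracket -> illegal
(5,5): flips 1 -> legal
W mobility = 7

Answer: B=4 W=7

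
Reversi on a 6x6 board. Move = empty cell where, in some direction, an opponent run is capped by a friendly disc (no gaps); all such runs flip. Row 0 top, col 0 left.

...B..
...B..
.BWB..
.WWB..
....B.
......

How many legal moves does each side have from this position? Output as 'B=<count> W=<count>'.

Answer: B=5 W=8

Derivation:
-- B to move --
(1,1): flips 1 -> legal
(1,2): no bracket -> illegal
(2,0): no bracket -> illegal
(3,0): flips 2 -> legal
(4,0): flips 2 -> legal
(4,1): flips 2 -> legal
(4,2): no bracket -> illegal
(4,3): flips 1 -> legal
B mobility = 5
-- W to move --
(0,2): no bracket -> illegal
(0,4): flips 1 -> legal
(1,0): flips 1 -> legal
(1,1): flips 1 -> legal
(1,2): no bracket -> illegal
(1,4): flips 1 -> legal
(2,0): flips 1 -> legal
(2,4): flips 1 -> legal
(3,0): no bracket -> illegal
(3,4): flips 1 -> legal
(3,5): no bracket -> illegal
(4,2): no bracket -> illegal
(4,3): no bracket -> illegal
(4,5): no bracket -> illegal
(5,3): no bracket -> illegal
(5,4): no bracket -> illegal
(5,5): flips 2 -> legal
W mobility = 8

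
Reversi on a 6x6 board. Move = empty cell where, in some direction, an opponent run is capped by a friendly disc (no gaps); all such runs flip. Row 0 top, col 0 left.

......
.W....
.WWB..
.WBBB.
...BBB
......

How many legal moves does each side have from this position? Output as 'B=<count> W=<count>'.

Answer: B=5 W=5

Derivation:
-- B to move --
(0,0): flips 2 -> legal
(0,1): no bracket -> illegal
(0,2): no bracket -> illegal
(1,0): flips 1 -> legal
(1,2): flips 1 -> legal
(1,3): no bracket -> illegal
(2,0): flips 2 -> legal
(3,0): flips 1 -> legal
(4,0): no bracket -> illegal
(4,1): no bracket -> illegal
(4,2): no bracket -> illegal
B mobility = 5
-- W to move --
(1,2): no bracket -> illegal
(1,3): no bracket -> illegal
(1,4): no bracket -> illegal
(2,4): flips 1 -> legal
(2,5): no bracket -> illegal
(3,5): flips 3 -> legal
(4,1): no bracket -> illegal
(4,2): flips 1 -> legal
(5,2): no bracket -> illegal
(5,3): no bracket -> illegal
(5,4): flips 2 -> legal
(5,5): flips 2 -> legal
W mobility = 5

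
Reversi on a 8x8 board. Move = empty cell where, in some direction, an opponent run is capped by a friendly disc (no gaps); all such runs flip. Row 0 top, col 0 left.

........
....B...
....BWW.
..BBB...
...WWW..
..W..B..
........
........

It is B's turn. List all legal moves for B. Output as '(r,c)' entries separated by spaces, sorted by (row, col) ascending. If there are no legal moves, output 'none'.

(1,5): no bracket -> illegal
(1,6): flips 1 -> legal
(1,7): no bracket -> illegal
(2,7): flips 2 -> legal
(3,5): flips 1 -> legal
(3,6): flips 1 -> legal
(3,7): no bracket -> illegal
(4,1): no bracket -> illegal
(4,2): no bracket -> illegal
(4,6): no bracket -> illegal
(5,1): no bracket -> illegal
(5,3): flips 1 -> legal
(5,4): flips 2 -> legal
(5,6): flips 1 -> legal
(6,1): flips 2 -> legal
(6,2): no bracket -> illegal
(6,3): no bracket -> illegal

Answer: (1,6) (2,7) (3,5) (3,6) (5,3) (5,4) (5,6) (6,1)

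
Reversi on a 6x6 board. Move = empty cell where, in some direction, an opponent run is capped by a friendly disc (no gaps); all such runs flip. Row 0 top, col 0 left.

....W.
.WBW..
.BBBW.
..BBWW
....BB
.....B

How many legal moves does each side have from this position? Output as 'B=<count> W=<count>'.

Answer: B=7 W=7

Derivation:
-- B to move --
(0,0): flips 1 -> legal
(0,1): flips 1 -> legal
(0,2): no bracket -> illegal
(0,3): flips 1 -> legal
(0,5): no bracket -> illegal
(1,0): flips 1 -> legal
(1,4): flips 3 -> legal
(1,5): flips 1 -> legal
(2,0): no bracket -> illegal
(2,5): flips 2 -> legal
(4,3): no bracket -> illegal
B mobility = 7
-- W to move --
(0,1): flips 2 -> legal
(0,2): no bracket -> illegal
(0,3): no bracket -> illegal
(1,0): no bracket -> illegal
(1,4): no bracket -> illegal
(2,0): flips 3 -> legal
(3,0): no bracket -> illegal
(3,1): flips 4 -> legal
(4,1): no bracket -> illegal
(4,2): flips 1 -> legal
(4,3): flips 2 -> legal
(5,3): flips 1 -> legal
(5,4): flips 1 -> legal
W mobility = 7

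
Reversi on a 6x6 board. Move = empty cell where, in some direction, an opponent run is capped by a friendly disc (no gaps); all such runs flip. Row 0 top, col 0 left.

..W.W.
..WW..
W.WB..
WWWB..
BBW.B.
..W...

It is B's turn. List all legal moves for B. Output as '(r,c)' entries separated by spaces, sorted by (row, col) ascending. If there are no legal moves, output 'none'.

(0,1): flips 1 -> legal
(0,3): flips 1 -> legal
(0,5): no bracket -> illegal
(1,0): flips 2 -> legal
(1,1): flips 1 -> legal
(1,4): no bracket -> illegal
(1,5): no bracket -> illegal
(2,1): flips 2 -> legal
(2,4): no bracket -> illegal
(4,3): flips 1 -> legal
(5,1): flips 1 -> legal
(5,3): no bracket -> illegal

Answer: (0,1) (0,3) (1,0) (1,1) (2,1) (4,3) (5,1)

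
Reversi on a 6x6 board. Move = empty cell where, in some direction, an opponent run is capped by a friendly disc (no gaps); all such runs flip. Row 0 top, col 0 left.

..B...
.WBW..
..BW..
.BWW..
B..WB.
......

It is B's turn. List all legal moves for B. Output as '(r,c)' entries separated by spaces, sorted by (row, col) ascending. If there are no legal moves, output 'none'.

Answer: (0,0) (0,4) (1,0) (1,4) (2,0) (2,4) (3,4) (4,2)

Derivation:
(0,0): flips 1 -> legal
(0,1): no bracket -> illegal
(0,3): no bracket -> illegal
(0,4): flips 1 -> legal
(1,0): flips 1 -> legal
(1,4): flips 1 -> legal
(2,0): flips 1 -> legal
(2,1): no bracket -> illegal
(2,4): flips 2 -> legal
(3,4): flips 3 -> legal
(4,1): no bracket -> illegal
(4,2): flips 2 -> legal
(5,2): no bracket -> illegal
(5,3): no bracket -> illegal
(5,4): no bracket -> illegal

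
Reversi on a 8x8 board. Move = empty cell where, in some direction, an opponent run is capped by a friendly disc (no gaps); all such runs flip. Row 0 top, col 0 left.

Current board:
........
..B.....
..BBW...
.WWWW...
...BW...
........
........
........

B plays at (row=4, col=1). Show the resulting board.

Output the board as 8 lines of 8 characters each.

Answer: ........
..B.....
..BBW...
.WBWW...
.B.BW...
........
........
........

Derivation:
Place B at (4,1); scan 8 dirs for brackets.
Dir NW: first cell '.' (not opp) -> no flip
Dir N: opp run (3,1), next='.' -> no flip
Dir NE: opp run (3,2) capped by B -> flip
Dir W: first cell '.' (not opp) -> no flip
Dir E: first cell '.' (not opp) -> no flip
Dir SW: first cell '.' (not opp) -> no flip
Dir S: first cell '.' (not opp) -> no flip
Dir SE: first cell '.' (not opp) -> no flip
All flips: (3,2)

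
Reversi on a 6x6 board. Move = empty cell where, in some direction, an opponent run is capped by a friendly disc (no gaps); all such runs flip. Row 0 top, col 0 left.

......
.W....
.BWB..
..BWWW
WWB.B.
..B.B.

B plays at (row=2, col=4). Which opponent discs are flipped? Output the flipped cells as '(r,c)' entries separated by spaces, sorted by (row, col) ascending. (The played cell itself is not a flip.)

Dir NW: first cell '.' (not opp) -> no flip
Dir N: first cell '.' (not opp) -> no flip
Dir NE: first cell '.' (not opp) -> no flip
Dir W: first cell 'B' (not opp) -> no flip
Dir E: first cell '.' (not opp) -> no flip
Dir SW: opp run (3,3) capped by B -> flip
Dir S: opp run (3,4) capped by B -> flip
Dir SE: opp run (3,5), next=edge -> no flip

Answer: (3,3) (3,4)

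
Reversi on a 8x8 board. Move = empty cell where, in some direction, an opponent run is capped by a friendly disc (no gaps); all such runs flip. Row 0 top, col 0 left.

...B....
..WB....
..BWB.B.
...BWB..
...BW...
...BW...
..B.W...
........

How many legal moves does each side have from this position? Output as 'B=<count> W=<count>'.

Answer: B=9 W=11

Derivation:
-- B to move --
(0,1): no bracket -> illegal
(0,2): flips 1 -> legal
(1,1): flips 1 -> legal
(1,4): no bracket -> illegal
(2,1): flips 1 -> legal
(2,5): flips 1 -> legal
(3,2): no bracket -> illegal
(4,5): flips 1 -> legal
(5,5): flips 2 -> legal
(6,3): no bracket -> illegal
(6,5): flips 1 -> legal
(7,3): no bracket -> illegal
(7,4): flips 4 -> legal
(7,5): flips 1 -> legal
B mobility = 9
-- W to move --
(0,2): no bracket -> illegal
(0,4): no bracket -> illegal
(1,1): flips 2 -> legal
(1,4): flips 2 -> legal
(1,5): no bracket -> illegal
(1,6): no bracket -> illegal
(1,7): flips 2 -> legal
(2,1): flips 1 -> legal
(2,5): flips 1 -> legal
(2,7): no bracket -> illegal
(3,1): no bracket -> illegal
(3,2): flips 3 -> legal
(3,6): flips 1 -> legal
(3,7): no bracket -> illegal
(4,2): flips 2 -> legal
(4,5): no bracket -> illegal
(4,6): no bracket -> illegal
(5,1): no bracket -> illegal
(5,2): flips 2 -> legal
(6,1): no bracket -> illegal
(6,3): flips 3 -> legal
(7,1): flips 2 -> legal
(7,2): no bracket -> illegal
(7,3): no bracket -> illegal
W mobility = 11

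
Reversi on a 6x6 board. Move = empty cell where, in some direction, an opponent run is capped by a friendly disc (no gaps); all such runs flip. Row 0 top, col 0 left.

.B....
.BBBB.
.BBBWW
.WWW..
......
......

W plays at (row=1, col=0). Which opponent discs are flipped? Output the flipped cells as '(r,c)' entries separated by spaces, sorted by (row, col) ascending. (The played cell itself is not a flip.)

Answer: (2,1)

Derivation:
Dir NW: edge -> no flip
Dir N: first cell '.' (not opp) -> no flip
Dir NE: opp run (0,1), next=edge -> no flip
Dir W: edge -> no flip
Dir E: opp run (1,1) (1,2) (1,3) (1,4), next='.' -> no flip
Dir SW: edge -> no flip
Dir S: first cell '.' (not opp) -> no flip
Dir SE: opp run (2,1) capped by W -> flip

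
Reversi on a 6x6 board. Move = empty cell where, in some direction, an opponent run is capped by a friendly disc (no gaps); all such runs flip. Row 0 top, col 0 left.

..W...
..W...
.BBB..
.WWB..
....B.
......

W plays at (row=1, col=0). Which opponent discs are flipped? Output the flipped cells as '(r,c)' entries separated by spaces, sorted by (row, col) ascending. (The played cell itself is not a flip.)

Dir NW: edge -> no flip
Dir N: first cell '.' (not opp) -> no flip
Dir NE: first cell '.' (not opp) -> no flip
Dir W: edge -> no flip
Dir E: first cell '.' (not opp) -> no flip
Dir SW: edge -> no flip
Dir S: first cell '.' (not opp) -> no flip
Dir SE: opp run (2,1) capped by W -> flip

Answer: (2,1)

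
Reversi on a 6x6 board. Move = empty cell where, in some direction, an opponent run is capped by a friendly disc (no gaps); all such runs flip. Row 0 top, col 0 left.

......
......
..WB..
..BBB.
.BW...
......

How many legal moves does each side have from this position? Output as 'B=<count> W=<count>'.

Answer: B=6 W=3

Derivation:
-- B to move --
(1,1): flips 1 -> legal
(1,2): flips 1 -> legal
(1,3): no bracket -> illegal
(2,1): flips 1 -> legal
(3,1): no bracket -> illegal
(4,3): flips 1 -> legal
(5,1): flips 1 -> legal
(5,2): flips 1 -> legal
(5,3): no bracket -> illegal
B mobility = 6
-- W to move --
(1,2): no bracket -> illegal
(1,3): no bracket -> illegal
(1,4): no bracket -> illegal
(2,1): no bracket -> illegal
(2,4): flips 2 -> legal
(2,5): no bracket -> illegal
(3,0): no bracket -> illegal
(3,1): no bracket -> illegal
(3,5): no bracket -> illegal
(4,0): flips 1 -> legal
(4,3): no bracket -> illegal
(4,4): flips 1 -> legal
(4,5): no bracket -> illegal
(5,0): no bracket -> illegal
(5,1): no bracket -> illegal
(5,2): no bracket -> illegal
W mobility = 3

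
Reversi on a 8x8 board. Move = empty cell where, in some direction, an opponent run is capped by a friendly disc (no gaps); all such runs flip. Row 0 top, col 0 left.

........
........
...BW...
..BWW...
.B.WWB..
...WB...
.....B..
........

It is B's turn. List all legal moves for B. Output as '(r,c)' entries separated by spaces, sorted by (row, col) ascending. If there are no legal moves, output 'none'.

Answer: (1,4) (2,5) (3,5) (4,2) (5,2) (6,3)

Derivation:
(1,3): no bracket -> illegal
(1,4): flips 3 -> legal
(1,5): no bracket -> illegal
(2,2): no bracket -> illegal
(2,5): flips 1 -> legal
(3,5): flips 2 -> legal
(4,2): flips 2 -> legal
(5,2): flips 1 -> legal
(5,5): no bracket -> illegal
(6,2): no bracket -> illegal
(6,3): flips 3 -> legal
(6,4): no bracket -> illegal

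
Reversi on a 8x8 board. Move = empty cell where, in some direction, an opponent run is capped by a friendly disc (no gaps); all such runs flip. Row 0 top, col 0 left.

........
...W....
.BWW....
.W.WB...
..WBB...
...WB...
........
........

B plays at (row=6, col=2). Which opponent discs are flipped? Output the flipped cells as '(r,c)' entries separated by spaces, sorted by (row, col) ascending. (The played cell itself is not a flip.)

Dir NW: first cell '.' (not opp) -> no flip
Dir N: first cell '.' (not opp) -> no flip
Dir NE: opp run (5,3) capped by B -> flip
Dir W: first cell '.' (not opp) -> no flip
Dir E: first cell '.' (not opp) -> no flip
Dir SW: first cell '.' (not opp) -> no flip
Dir S: first cell '.' (not opp) -> no flip
Dir SE: first cell '.' (not opp) -> no flip

Answer: (5,3)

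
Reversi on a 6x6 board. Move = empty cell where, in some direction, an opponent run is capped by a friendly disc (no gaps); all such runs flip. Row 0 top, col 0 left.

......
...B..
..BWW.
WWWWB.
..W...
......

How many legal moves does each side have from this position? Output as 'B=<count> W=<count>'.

-- B to move --
(1,2): flips 1 -> legal
(1,4): flips 1 -> legal
(1,5): no bracket -> illegal
(2,0): no bracket -> illegal
(2,1): no bracket -> illegal
(2,5): flips 2 -> legal
(3,5): flips 1 -> legal
(4,0): flips 1 -> legal
(4,1): no bracket -> illegal
(4,3): flips 2 -> legal
(4,4): flips 1 -> legal
(5,1): no bracket -> illegal
(5,2): flips 2 -> legal
(5,3): no bracket -> illegal
B mobility = 8
-- W to move --
(0,2): flips 1 -> legal
(0,3): flips 1 -> legal
(0,4): flips 2 -> legal
(1,1): flips 1 -> legal
(1,2): flips 1 -> legal
(1,4): no bracket -> illegal
(2,1): flips 1 -> legal
(2,5): no bracket -> illegal
(3,5): flips 1 -> legal
(4,3): no bracket -> illegal
(4,4): flips 1 -> legal
(4,5): flips 1 -> legal
W mobility = 9

Answer: B=8 W=9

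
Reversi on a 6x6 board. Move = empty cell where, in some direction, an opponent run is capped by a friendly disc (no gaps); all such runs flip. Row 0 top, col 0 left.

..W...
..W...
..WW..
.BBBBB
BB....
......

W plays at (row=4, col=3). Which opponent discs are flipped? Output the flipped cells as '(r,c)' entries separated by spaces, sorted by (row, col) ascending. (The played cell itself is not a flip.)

Answer: (3,3)

Derivation:
Dir NW: opp run (3,2), next='.' -> no flip
Dir N: opp run (3,3) capped by W -> flip
Dir NE: opp run (3,4), next='.' -> no flip
Dir W: first cell '.' (not opp) -> no flip
Dir E: first cell '.' (not opp) -> no flip
Dir SW: first cell '.' (not opp) -> no flip
Dir S: first cell '.' (not opp) -> no flip
Dir SE: first cell '.' (not opp) -> no flip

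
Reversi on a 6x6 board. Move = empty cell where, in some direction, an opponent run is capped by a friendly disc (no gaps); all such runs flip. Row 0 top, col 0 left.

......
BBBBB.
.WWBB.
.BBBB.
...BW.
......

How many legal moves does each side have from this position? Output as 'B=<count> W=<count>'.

Answer: B=5 W=10

Derivation:
-- B to move --
(2,0): flips 2 -> legal
(3,0): flips 1 -> legal
(3,5): no bracket -> illegal
(4,5): flips 1 -> legal
(5,3): no bracket -> illegal
(5,4): flips 1 -> legal
(5,5): flips 1 -> legal
B mobility = 5
-- W to move --
(0,0): flips 1 -> legal
(0,1): flips 1 -> legal
(0,2): flips 1 -> legal
(0,3): flips 1 -> legal
(0,4): flips 4 -> legal
(0,5): no bracket -> illegal
(1,5): no bracket -> illegal
(2,0): no bracket -> illegal
(2,5): flips 2 -> legal
(3,0): no bracket -> illegal
(3,5): no bracket -> illegal
(4,0): flips 1 -> legal
(4,1): flips 1 -> legal
(4,2): flips 2 -> legal
(4,5): no bracket -> illegal
(5,2): no bracket -> illegal
(5,3): no bracket -> illegal
(5,4): flips 2 -> legal
W mobility = 10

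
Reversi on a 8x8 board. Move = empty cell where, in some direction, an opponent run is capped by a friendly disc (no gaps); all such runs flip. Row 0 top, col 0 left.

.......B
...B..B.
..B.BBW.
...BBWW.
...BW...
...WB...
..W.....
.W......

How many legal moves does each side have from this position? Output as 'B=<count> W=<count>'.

Answer: B=8 W=10

Derivation:
-- B to move --
(1,5): no bracket -> illegal
(1,7): no bracket -> illegal
(2,7): flips 1 -> legal
(3,7): flips 2 -> legal
(4,2): no bracket -> illegal
(4,5): flips 2 -> legal
(4,6): flips 3 -> legal
(4,7): flips 1 -> legal
(5,1): no bracket -> illegal
(5,2): flips 1 -> legal
(5,5): flips 1 -> legal
(6,0): no bracket -> illegal
(6,1): no bracket -> illegal
(6,3): flips 1 -> legal
(6,4): no bracket -> illegal
(7,0): no bracket -> illegal
(7,2): no bracket -> illegal
(7,3): no bracket -> illegal
B mobility = 8
-- W to move --
(0,2): flips 2 -> legal
(0,3): no bracket -> illegal
(0,4): no bracket -> illegal
(0,5): no bracket -> illegal
(0,6): flips 1 -> legal
(1,1): flips 2 -> legal
(1,2): no bracket -> illegal
(1,4): flips 3 -> legal
(1,5): flips 1 -> legal
(1,7): no bracket -> illegal
(2,1): no bracket -> illegal
(2,3): flips 4 -> legal
(2,7): no bracket -> illegal
(3,1): no bracket -> illegal
(3,2): flips 2 -> legal
(4,2): flips 1 -> legal
(4,5): no bracket -> illegal
(5,2): no bracket -> illegal
(5,5): flips 1 -> legal
(6,3): no bracket -> illegal
(6,4): flips 1 -> legal
(6,5): no bracket -> illegal
W mobility = 10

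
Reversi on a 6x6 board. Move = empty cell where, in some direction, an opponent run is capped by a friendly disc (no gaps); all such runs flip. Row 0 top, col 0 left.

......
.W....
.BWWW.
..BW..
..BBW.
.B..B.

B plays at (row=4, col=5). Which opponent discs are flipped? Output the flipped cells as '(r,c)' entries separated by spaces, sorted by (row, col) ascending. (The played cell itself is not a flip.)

Answer: (4,4)

Derivation:
Dir NW: first cell '.' (not opp) -> no flip
Dir N: first cell '.' (not opp) -> no flip
Dir NE: edge -> no flip
Dir W: opp run (4,4) capped by B -> flip
Dir E: edge -> no flip
Dir SW: first cell 'B' (not opp) -> no flip
Dir S: first cell '.' (not opp) -> no flip
Dir SE: edge -> no flip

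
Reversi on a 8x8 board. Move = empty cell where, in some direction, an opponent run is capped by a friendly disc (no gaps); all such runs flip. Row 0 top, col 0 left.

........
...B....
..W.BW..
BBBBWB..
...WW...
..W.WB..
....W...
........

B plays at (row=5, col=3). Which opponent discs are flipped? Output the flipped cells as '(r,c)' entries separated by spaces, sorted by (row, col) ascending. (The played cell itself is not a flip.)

Dir NW: first cell '.' (not opp) -> no flip
Dir N: opp run (4,3) capped by B -> flip
Dir NE: opp run (4,4) capped by B -> flip
Dir W: opp run (5,2), next='.' -> no flip
Dir E: opp run (5,4) capped by B -> flip
Dir SW: first cell '.' (not opp) -> no flip
Dir S: first cell '.' (not opp) -> no flip
Dir SE: opp run (6,4), next='.' -> no flip

Answer: (4,3) (4,4) (5,4)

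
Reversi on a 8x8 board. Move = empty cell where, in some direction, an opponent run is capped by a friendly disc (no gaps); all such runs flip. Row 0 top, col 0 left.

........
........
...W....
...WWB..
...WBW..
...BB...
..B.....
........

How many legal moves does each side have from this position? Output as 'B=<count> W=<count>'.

-- B to move --
(1,2): no bracket -> illegal
(1,3): flips 3 -> legal
(1,4): no bracket -> illegal
(2,2): flips 1 -> legal
(2,4): flips 1 -> legal
(2,5): no bracket -> illegal
(3,2): flips 3 -> legal
(3,6): flips 1 -> legal
(4,2): flips 1 -> legal
(4,6): flips 1 -> legal
(5,2): no bracket -> illegal
(5,5): flips 1 -> legal
(5,6): no bracket -> illegal
B mobility = 8
-- W to move --
(2,4): no bracket -> illegal
(2,5): flips 1 -> legal
(2,6): no bracket -> illegal
(3,6): flips 1 -> legal
(4,2): no bracket -> illegal
(4,6): no bracket -> illegal
(5,1): no bracket -> illegal
(5,2): no bracket -> illegal
(5,5): flips 1 -> legal
(6,1): no bracket -> illegal
(6,3): flips 2 -> legal
(6,4): flips 2 -> legal
(6,5): flips 1 -> legal
(7,1): no bracket -> illegal
(7,2): no bracket -> illegal
(7,3): no bracket -> illegal
W mobility = 6

Answer: B=8 W=6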